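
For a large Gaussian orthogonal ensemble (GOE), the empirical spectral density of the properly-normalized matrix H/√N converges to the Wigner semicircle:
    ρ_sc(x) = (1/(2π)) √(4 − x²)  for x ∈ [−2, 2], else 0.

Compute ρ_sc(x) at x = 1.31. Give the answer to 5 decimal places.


ρ_sc(x) = (1/(2π)) √(4 − x²). With x = 1.31:
  4 − x² = 4 − (1.31)² = 4 − 1.716100 = 2.283900.
  √(4 − x²) = 1.511258.
  1/(2π) = 0.159155.
  ρ_sc(1.31) = 0.159155 · 1.511258 = 0.240524.

Rounded to 5 decimal places: ρ_sc(1.31) ≈ 0.24052.


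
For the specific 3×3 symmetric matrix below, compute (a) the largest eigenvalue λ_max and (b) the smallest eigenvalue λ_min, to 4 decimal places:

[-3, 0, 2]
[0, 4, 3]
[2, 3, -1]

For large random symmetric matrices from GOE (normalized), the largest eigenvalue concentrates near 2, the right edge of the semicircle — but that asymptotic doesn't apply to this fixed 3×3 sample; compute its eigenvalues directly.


Since M is real symmetric, all three eigenvalues are real; they are the roots of det(λI − M) = λ³ − (tr M) λ² + s λ − det M, where s is the sum of the principal 2×2 minors.
tr M = -3 + 4 + (-1) = 0.
s = ((-3)·4 − 0²) + ((-3)·(-1) − 2²) + (4·(-1) − 3²) = -12 + (-1) + (-13) = -26.
det M (expand along row 1) = (-3)·(-13) − 0·(-6) + 2·(-8) = 23.
Characteristic polynomial: λ³ − 26λ − 23 = 0.
Substitute λ = y + (tr M)/3 = y + 0.000000 to remove the quadratic term: y³ + p·y + q = 0 with p = s − (tr M)²/3 = -26.000000 and q = −2(tr M)³/27 + (tr M)·s/3 − det M = -23.000000.
Three real roots ⇒ use the trigonometric (Viète) form: r = 2√(−p/3) = 5.887841, φ = arccos(3q/(p·r)) = arccos(0.450733) = 1.103210 rad.
y_k = r·cos(φ/3 − 2πk/3) for k = 0, 1, 2 gives y = 5.494200, -0.913981, -4.580219.
λ_k = y_k + 0.000000 gives λ = 5.4942, -0.9140, -4.5802 (check: the sum is 0.0000 = tr M).

Hence λ_max = 5.4942 and λ_min = -4.5802.


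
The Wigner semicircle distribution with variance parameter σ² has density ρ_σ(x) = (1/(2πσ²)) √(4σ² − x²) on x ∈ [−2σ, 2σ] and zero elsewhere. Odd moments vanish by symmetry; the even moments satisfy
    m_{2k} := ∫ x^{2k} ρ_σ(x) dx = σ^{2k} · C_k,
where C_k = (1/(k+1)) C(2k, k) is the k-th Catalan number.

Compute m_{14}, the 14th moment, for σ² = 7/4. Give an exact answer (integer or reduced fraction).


By the scaled semicircle moment identity, m_{2k} = σ^{2k} · C_k with k = 7.
C_7 = (1/(k+1)) · C(2k, k) = (1/8) · C(14, 7) = (1/8) · 3432 = 429.
σ^{2k} = (σ²)^k = (7/4)^7 = 823543/16384.

Therefore m_{14} = σ^{14} · C_7 = (823543/16384) · 429 = 353299947/16384.


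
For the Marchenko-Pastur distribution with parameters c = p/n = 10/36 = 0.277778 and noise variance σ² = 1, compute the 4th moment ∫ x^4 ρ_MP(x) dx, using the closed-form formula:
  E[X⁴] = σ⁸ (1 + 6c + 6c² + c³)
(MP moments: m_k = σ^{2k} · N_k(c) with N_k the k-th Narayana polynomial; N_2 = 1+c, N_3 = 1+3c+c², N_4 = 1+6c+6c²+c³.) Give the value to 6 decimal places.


E[X⁴] = σ⁸ (1 + 6c + 6c² + c³) (fourth MP moment). With σ² = 1 (so σ⁸ = 1) and c = 10/36 = 0.277778: E[X⁴] = 1 · (1 + 6·0.277778 + 6·(0.277778)² + (0.277778)³) = 1 · 3.151063.

So E[X^4] = 3.151063.


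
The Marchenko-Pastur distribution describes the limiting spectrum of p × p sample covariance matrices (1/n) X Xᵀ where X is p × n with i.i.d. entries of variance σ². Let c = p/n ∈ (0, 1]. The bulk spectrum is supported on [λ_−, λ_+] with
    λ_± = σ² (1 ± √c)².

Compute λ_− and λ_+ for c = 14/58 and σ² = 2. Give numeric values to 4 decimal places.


c = 14/58 = 0.241379; √c = 0.491304.
λ_− = σ² (1 − √c)² = 2 · (1 − 0.491304)² = 2 · (0.508696)² = 0.517544.
λ_+ = σ² (1 + √c)² = 2 · (1 + 0.491304)² = 2 · (1.491304)² = 4.447973.

Rounded to 4 decimal places: λ_− ≈ 0.5175, λ_+ ≈ 4.4480.


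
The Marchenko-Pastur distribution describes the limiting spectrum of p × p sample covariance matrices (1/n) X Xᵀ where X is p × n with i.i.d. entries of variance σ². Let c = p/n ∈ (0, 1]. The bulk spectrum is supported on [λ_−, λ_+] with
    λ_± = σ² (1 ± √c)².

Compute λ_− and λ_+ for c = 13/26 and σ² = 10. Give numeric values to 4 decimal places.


c = 13/26 = 0.500000; √c = 0.707107.
λ_− = σ² (1 − √c)² = 10 · (1 − 0.707107)² = 10 · (0.292893)² = 0.857864.
λ_+ = σ² (1 + √c)² = 10 · (1 + 0.707107)² = 10 · (1.707107)² = 29.142136.

Rounded to 4 decimal places: λ_− ≈ 0.8579, λ_+ ≈ 29.1421.


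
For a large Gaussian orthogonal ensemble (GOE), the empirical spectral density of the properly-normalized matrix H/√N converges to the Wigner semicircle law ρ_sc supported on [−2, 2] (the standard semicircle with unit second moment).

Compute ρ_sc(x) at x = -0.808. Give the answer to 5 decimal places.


ρ_sc(x) = (1/(2π)) √(4 − x²). With x = -0.808:
  4 − x² = 4 − (-0.808)² = 4 − 0.652864 = 3.347136.
  √(4 − x²) = 1.829518.
  1/(2π) = 0.159155.
  ρ_sc(-0.808) = 0.159155 · 1.829518 = 0.291177.

Rounded to 5 decimal places: ρ_sc(-0.808) ≈ 0.29118.


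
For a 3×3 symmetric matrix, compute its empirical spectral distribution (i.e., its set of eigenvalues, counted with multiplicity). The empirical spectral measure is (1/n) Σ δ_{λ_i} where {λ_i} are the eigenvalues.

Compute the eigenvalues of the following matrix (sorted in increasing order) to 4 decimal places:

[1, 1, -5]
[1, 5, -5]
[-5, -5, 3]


Since M is real symmetric, all three eigenvalues are real; they are the roots of det(λI − M) = λ³ − (tr M) λ² + s λ − det M, where s is the sum of the principal 2×2 minors.
tr M = 1 + 5 + 3 = 9.
s = (1·5 − 1²) + (1·3 − (-5)²) + (5·3 − (-5)²) = 4 + (-22) + (-10) = -28.
det M (expand along row 1) = 1·(-10) − 1·(-22) + (-5)·20 = -88.
Characteristic polynomial: λ³ − 9λ² − 28λ + 88 = 0.
Substitute λ = y + (tr M)/3 = y + 3.000000 to remove the quadratic term: y³ + p·y + q = 0 with p = s − (tr M)²/3 = -55.000000 and q = −2(tr M)³/27 + (tr M)·s/3 − det M = -50.000000.
Three real roots ⇒ use the trigonometric (Viète) form: r = 2√(−p/3) = 8.563488, φ = arccos(3q/(p·r)) = arccos(0.318477) = 1.246674 rad.
y_k = r·cos(φ/3 − 2πk/3) for k = 0, 1, 2 gives y = 7.834660, -0.923407, -6.911253.
λ_k = y_k + 3.000000 gives λ = 10.8347, 2.0766, -3.9113 (check: the sum is 9.0000 = tr M).

Eigenvalues sorted in increasing order: [-3.9113, 2.0766, 10.8347].


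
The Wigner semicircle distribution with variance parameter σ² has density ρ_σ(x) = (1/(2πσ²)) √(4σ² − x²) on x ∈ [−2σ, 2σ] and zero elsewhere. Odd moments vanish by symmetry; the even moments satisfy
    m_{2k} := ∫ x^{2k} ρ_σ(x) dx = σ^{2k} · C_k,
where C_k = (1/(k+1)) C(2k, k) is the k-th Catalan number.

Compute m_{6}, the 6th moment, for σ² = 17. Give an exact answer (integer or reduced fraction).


By the scaled semicircle moment identity, m_{2k} = σ^{2k} · C_k with k = 3.
C_3 = (1/(k+1)) · C(2k, k) = (1/4) · C(6, 3) = (1/4) · 20 = 5.
σ^{2k} = (σ²)^k = (17)^3 = 4913.

Therefore m_{6} = σ^{6} · C_3 = 4913 · 5 = 24565.


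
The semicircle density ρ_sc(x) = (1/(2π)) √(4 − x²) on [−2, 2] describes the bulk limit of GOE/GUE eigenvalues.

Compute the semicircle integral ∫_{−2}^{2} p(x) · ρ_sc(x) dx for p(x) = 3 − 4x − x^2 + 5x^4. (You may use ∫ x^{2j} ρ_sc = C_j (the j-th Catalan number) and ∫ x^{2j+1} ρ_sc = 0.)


Write p(x) = Σ a_i x^i, split into monomials and integrate each against ρ_sc separately.
Using ∫ x^{2j} ρ_sc = C_j = (1/(j+1)) C(2j, j) (Catalan numbers) and ∫ x^{2j+1} ρ_sc = 0 (odd monomials vanish by symmetry):
  i = 0 (even): a_0 · C_{0} = 3 · 1 = 3
  i = 1 (odd): ∫ x^1 ρ_sc = 0 (vanishes)
  i = 2 (even): a_2 · C_{1} = -1 · 1 = -1
  i = 4 (even): a_4 · C_{2} = 5 · 2 = 10

Summing the contributions: ∫_{−2}^{2} p(x) ρ_sc(x) dx = 3 + (-1) + 10 = 12.


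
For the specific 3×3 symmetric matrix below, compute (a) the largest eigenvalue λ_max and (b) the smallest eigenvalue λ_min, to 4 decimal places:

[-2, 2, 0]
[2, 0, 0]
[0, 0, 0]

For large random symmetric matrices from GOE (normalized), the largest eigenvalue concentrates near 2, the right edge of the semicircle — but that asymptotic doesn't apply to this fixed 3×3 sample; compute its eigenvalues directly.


Since M is real symmetric, all three eigenvalues are real; they are the roots of det(λI − M) = λ³ − (tr M) λ² + s λ − det M, where s is the sum of the principal 2×2 minors.
tr M = -2 + 0 + 0 = -2.
s = ((-2)·0 − 2²) + ((-2)·0 − 0²) + (0·0 − 0²) = -4 + 0 + 0 = -4.
det M (expand along row 1) = (-2)·0 − 2·0 + 0·0 = 0.
Characteristic polynomial: λ³ + 2λ² − 4λ = 0.
Substitute λ = y + (tr M)/3 = y − 0.666667 to remove the quadratic term: y³ + p·y + q = 0 with p = s − (tr M)²/3 = -5.333333 and q = −2(tr M)³/27 + (tr M)·s/3 − det M = 3.259259.
Three real roots ⇒ use the trigonometric (Viète) form: r = 2√(−p/3) = 2.666667, φ = arccos(3q/(p·r)) = arccos(-0.687500) = 2.328837 rad.
y_k = r·cos(φ/3 − 2πk/3) for k = 0, 1, 2 gives y = 1.902735, 0.666667, -2.569401.
λ_k = y_k − 0.666667 gives λ = 1.2361, 0.0000, -3.2361 (check: the sum is -2.0000 = tr M).

Hence λ_max = 1.2361 and λ_min = -3.2361.


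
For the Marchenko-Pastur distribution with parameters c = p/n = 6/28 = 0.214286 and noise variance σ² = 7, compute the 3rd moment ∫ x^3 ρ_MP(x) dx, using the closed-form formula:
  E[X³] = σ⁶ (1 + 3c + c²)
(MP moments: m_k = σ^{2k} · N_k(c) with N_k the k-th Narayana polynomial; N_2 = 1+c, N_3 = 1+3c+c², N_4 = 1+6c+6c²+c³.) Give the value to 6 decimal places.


E[X³] = σ⁶ (1 + 3c + c²) (third MP moment). With σ² = 7 (so σ⁶ = 343) and c = 6/28 = 0.214286: E[X³] = 343 · (1 + 3·0.214286 + (0.214286)²) = 343 · 1.688776.

So E[X^3] = 579.250000.


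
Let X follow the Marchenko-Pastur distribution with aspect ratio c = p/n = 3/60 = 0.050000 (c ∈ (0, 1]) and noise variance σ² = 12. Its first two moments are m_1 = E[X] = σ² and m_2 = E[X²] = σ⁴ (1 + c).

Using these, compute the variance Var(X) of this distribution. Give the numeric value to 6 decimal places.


m_1 = E[X] = σ² = 12, so m_1² = 144.
m_2 = E[X²] = σ⁴ (1 + c) = 144 · (1 + 0.050000) = 144 · 1.050000 = 151.200000.
(Note m_2 − m_1² simplifies to c · σ⁴ = 0.050000 · 144.)

Var(X) = m_2 − m_1² = 151.200000 − 144 = 7.200000.


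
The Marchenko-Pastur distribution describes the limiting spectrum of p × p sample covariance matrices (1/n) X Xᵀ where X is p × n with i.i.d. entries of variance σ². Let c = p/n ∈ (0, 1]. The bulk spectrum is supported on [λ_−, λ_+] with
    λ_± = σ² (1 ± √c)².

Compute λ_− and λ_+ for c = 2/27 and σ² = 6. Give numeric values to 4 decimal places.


c = 2/27 = 0.074074; √c = 0.272166.
λ_− = σ² (1 − √c)² = 6 · (1 − 0.272166)² = 6 · (0.727834)² = 3.178458.
λ_+ = σ² (1 + √c)² = 6 · (1 + 0.272166)² = 6 · (1.272166)² = 9.710431.

Rounded to 4 decimal places: λ_− ≈ 3.1785, λ_+ ≈ 9.7104.


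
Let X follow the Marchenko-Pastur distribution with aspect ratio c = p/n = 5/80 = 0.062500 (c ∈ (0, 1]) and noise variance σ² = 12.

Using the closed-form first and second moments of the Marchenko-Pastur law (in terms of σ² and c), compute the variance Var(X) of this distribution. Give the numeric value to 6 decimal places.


Recall the MP moments m_1 = E[X] = σ² and m_2 = E[X²] = σ⁴ (1 + c).
m_1 = E[X] = σ² = 12, so m_1² = 144.
m_2 = E[X²] = σ⁴ (1 + c) = 144 · (1 + 0.062500) = 144 · 1.062500 = 153.000000.
(Note m_2 − m_1² simplifies to c · σ⁴ = 0.062500 · 144.)

Var(X) = m_2 − m_1² = 153.000000 − 144 = 9.000000.


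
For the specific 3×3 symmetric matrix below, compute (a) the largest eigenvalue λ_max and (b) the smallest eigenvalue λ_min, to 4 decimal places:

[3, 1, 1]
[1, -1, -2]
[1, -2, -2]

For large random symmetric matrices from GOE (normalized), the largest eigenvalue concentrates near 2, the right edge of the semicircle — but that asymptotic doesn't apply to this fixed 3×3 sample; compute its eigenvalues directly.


Since M is real symmetric, all three eigenvalues are real; they are the roots of det(λI − M) = λ³ − (tr M) λ² + s λ − det M, where s is the sum of the principal 2×2 minors.
tr M = 3 + (-1) + (-2) = 0.
s = (3·(-1) − 1²) + (3·(-2) − 1²) + ((-1)·(-2) − (-2)²) = -4 + (-7) + (-2) = -13.
det M (expand along row 1) = 3·(-2) − 1·0 + 1·(-1) = -7.
Characteristic polynomial: λ³ − 13λ + 7 = 0.
Substitute λ = y + (tr M)/3 = y + 0.000000 to remove the quadratic term: y³ + p·y + q = 0 with p = s − (tr M)²/3 = -13.000000 and q = −2(tr M)³/27 + (tr M)·s/3 − det M = 7.000000.
Three real roots ⇒ use the trigonometric (Viète) form: r = 2√(−p/3) = 4.163332, φ = arccos(3q/(p·r)) = arccos(-0.388003) = 1.969260 rad.
y_k = r·cos(φ/3 − 2πk/3) for k = 0, 1, 2 gives y = 3.298117, 0.551354, -3.849472.
λ_k = y_k + 0.000000 gives λ = 3.2981, 0.5514, -3.8495 (check: the sum is 0.0000 = tr M).

Hence λ_max = 3.2981 and λ_min = -3.8495.


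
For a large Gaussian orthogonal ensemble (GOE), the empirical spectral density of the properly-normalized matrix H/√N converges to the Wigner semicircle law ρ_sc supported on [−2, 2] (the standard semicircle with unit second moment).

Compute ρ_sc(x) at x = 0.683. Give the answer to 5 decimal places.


ρ_sc(x) = (1/(2π)) √(4 − x²). With x = 0.683:
  4 − x² = 4 − (0.683)² = 4 − 0.466489 = 3.533511.
  √(4 − x²) = 1.879764.
  1/(2π) = 0.159155.
  ρ_sc(0.683) = 0.159155 · 1.879764 = 0.299174.

Rounded to 5 decimal places: ρ_sc(0.683) ≈ 0.29917.


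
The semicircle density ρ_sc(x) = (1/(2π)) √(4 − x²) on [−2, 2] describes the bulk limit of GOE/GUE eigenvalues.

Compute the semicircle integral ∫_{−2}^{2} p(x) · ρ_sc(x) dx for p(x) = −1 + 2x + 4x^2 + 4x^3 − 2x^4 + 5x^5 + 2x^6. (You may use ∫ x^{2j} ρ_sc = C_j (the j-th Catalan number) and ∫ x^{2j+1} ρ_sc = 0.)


Write p(x) = Σ a_i x^i, split into monomials and integrate each against ρ_sc separately.
Using ∫ x^{2j} ρ_sc = C_j = (1/(j+1)) C(2j, j) (Catalan numbers) and ∫ x^{2j+1} ρ_sc = 0 (odd monomials vanish by symmetry):
  i = 0 (even): a_0 · C_{0} = -1 · 1 = -1
  i = 1 (odd): ∫ x^1 ρ_sc = 0 (vanishes)
  i = 2 (even): a_2 · C_{1} = 4 · 1 = 4
  i = 3 (odd): ∫ x^3 ρ_sc = 0 (vanishes)
  i = 4 (even): a_4 · C_{2} = -2 · 2 = -4
  i = 5 (odd): ∫ x^5 ρ_sc = 0 (vanishes)
  i = 6 (even): a_6 · C_{3} = 2 · 5 = 10

Summing the contributions: ∫_{−2}^{2} p(x) ρ_sc(x) dx = (-1) + 4 + (-4) + 10 = 9.


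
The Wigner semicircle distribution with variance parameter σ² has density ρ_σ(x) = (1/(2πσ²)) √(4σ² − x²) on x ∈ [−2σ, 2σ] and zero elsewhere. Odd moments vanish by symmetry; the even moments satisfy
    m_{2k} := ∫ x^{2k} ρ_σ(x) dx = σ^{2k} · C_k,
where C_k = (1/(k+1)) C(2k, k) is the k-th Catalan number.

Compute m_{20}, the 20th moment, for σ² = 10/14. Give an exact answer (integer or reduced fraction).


By the scaled semicircle moment identity, m_{2k} = σ^{2k} · C_k with k = 10.
C_10 = (1/(k+1)) · C(2k, k) = (1/11) · C(20, 10) = (1/11) · 184756 = 16796.
σ^{2k} = (σ²)^k = (10/14)^10 = 9765625/282475249.

Therefore m_{20} = σ^{20} · C_10 = (9765625/282475249) · 16796 = 164023437500/282475249.


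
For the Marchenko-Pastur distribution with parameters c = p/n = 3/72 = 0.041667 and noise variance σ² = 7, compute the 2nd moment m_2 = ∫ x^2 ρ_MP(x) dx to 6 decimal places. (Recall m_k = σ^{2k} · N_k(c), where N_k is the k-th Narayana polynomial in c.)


E[X²] = σ⁴ (1 + c) (second MP moment). With σ² = 7 (so σ⁴ = 49) and c = 3/72 = 0.041667: E[X²] = 49 · (1 + 0.041667) = 49 · 1.041667.

So E[X^2] = 51.041667.


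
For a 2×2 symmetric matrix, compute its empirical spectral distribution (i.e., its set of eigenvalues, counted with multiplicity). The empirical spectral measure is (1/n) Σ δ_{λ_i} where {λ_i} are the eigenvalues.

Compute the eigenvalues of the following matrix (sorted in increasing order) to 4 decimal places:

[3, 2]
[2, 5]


Since M is real symmetric, both eigenvalues are real; they are the roots of det(λI − M) = λ² − (tr M) λ + det M.
tr M = 3 + 5 = 8.
det M = 3·5 − 2² = 15 − 4 = 11.
Characteristic polynomial: λ² − 8λ + 11 = 0.
Discriminant Δ = (tr M)² − 4·det M = 64 − 44 = 20; √Δ = 4.472136.
λ = (tr M ± √Δ)/2 = (8 ± 4.472136)/2, giving (tr M − √Δ)/2 = 1.7639 and (tr M + √Δ)/2 = 6.2361.

Eigenvalues sorted in increasing order: [1.7639, 6.2361].


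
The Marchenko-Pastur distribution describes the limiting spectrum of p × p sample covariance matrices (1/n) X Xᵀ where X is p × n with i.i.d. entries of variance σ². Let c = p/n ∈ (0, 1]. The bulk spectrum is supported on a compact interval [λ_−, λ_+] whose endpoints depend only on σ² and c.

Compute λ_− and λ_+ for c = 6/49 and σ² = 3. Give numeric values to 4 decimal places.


c = 6/49 = 0.122449; √c = 0.349927.
λ_− = σ² (1 − √c)² = 3 · (1 − 0.349927)² = 3 · (0.650073)² = 1.267784.
λ_+ = σ² (1 + √c)² = 3 · (1 + 0.349927)² = 3 · (1.349927)² = 5.466910.

Rounded to 4 decimal places: λ_− ≈ 1.2678, λ_+ ≈ 5.4669.


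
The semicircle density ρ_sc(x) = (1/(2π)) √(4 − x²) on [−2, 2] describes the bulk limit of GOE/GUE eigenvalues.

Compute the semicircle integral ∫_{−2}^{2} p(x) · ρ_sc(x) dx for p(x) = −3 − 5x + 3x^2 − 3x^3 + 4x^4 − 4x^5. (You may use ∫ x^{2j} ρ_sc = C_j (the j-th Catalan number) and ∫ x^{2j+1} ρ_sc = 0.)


Write p(x) = Σ a_i x^i, split into monomials and integrate each against ρ_sc separately.
Using ∫ x^{2j} ρ_sc = C_j = (1/(j+1)) C(2j, j) (Catalan numbers) and ∫ x^{2j+1} ρ_sc = 0 (odd monomials vanish by symmetry):
  i = 0 (even): a_0 · C_{0} = -3 · 1 = -3
  i = 1 (odd): ∫ x^1 ρ_sc = 0 (vanishes)
  i = 2 (even): a_2 · C_{1} = 3 · 1 = 3
  i = 3 (odd): ∫ x^3 ρ_sc = 0 (vanishes)
  i = 4 (even): a_4 · C_{2} = 4 · 2 = 8
  i = 5 (odd): ∫ x^5 ρ_sc = 0 (vanishes)

Summing the contributions: ∫_{−2}^{2} p(x) ρ_sc(x) dx = (-3) + 3 + 8 = 8.


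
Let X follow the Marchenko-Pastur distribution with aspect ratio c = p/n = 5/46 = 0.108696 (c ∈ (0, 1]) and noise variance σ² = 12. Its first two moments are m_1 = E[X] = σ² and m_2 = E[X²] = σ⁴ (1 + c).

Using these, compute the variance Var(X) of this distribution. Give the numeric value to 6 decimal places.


m_1 = E[X] = σ² = 12, so m_1² = 144.
m_2 = E[X²] = σ⁴ (1 + c) = 144 · (1 + 0.108696) = 144 · 1.108696 = 159.652174.
(Note m_2 − m_1² simplifies to c · σ⁴ = 0.108696 · 144.)

Var(X) = m_2 − m_1² = 159.652174 − 144 = 15.652174.


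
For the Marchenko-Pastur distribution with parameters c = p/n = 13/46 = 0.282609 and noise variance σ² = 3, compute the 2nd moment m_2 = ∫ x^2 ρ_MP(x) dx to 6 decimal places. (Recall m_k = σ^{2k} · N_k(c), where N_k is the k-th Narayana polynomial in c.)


E[X²] = σ⁴ (1 + c) (second MP moment). With σ² = 3 (so σ⁴ = 9) and c = 13/46 = 0.282609: E[X²] = 9 · (1 + 0.282609) = 9 · 1.282609.

So E[X^2] = 11.543478.


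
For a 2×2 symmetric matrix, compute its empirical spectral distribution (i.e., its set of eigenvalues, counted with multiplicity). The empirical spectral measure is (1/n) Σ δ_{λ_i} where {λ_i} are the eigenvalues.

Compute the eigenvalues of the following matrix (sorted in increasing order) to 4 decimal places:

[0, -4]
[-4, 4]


Since M is real symmetric, both eigenvalues are real; they are the roots of det(λI − M) = λ² − (tr M) λ + det M.
tr M = 0 + 4 = 4.
det M = 0·4 − (-4)² = 0 − 16 = -16.
Characteristic polynomial: λ² − 4λ − 16 = 0.
Discriminant Δ = (tr M)² − 4·det M = 16 − (-64) = 80; √Δ = 8.944272.
λ = (tr M ± √Δ)/2 = (4 ± 8.944272)/2, giving (tr M − √Δ)/2 = -2.4721 and (tr M + √Δ)/2 = 6.4721.

Eigenvalues sorted in increasing order: [-2.4721, 6.4721].


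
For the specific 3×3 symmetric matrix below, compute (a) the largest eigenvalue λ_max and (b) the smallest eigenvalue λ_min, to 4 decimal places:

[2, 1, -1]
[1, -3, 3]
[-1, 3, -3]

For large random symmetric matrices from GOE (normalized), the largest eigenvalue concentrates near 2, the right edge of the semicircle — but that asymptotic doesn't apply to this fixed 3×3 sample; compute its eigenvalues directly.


Since M is real symmetric, all three eigenvalues are real; they are the roots of det(λI − M) = λ³ − (tr M) λ² + s λ − det M, where s is the sum of the principal 2×2 minors.
tr M = 2 + (-3) + (-3) = -4.
s = (2·(-3) − 1²) + (2·(-3) − (-1)²) + ((-3)·(-3) − 3²) = -7 + (-7) + 0 = -14.
det M (expand along row 1) = 2·0 − 1·0 + (-1)·0 = 0.
Characteristic polynomial: λ³ + 4λ² − 14λ = 0.
Substitute λ = y + (tr M)/3 = y − 1.333333 to remove the quadratic term: y³ + p·y + q = 0 with p = s − (tr M)²/3 = -19.333333 and q = −2(tr M)³/27 + (tr M)·s/3 − det M = 23.407407.
Three real roots ⇒ use the trigonometric (Viète) form: r = 2√(−p/3) = 5.077182, φ = arccos(3q/(p·r)) = arccos(-0.715394) = 2.367984 rad.
y_k = r·cos(φ/3 − 2πk/3) for k = 0, 1, 2 gives y = 3.575974, 1.333333, -4.909307.
λ_k = y_k − 1.333333 gives λ = 2.2426, 0.0000, -6.2426 (check: the sum is -4.0000 = tr M).

Hence λ_max = 2.2426 and λ_min = -6.2426.


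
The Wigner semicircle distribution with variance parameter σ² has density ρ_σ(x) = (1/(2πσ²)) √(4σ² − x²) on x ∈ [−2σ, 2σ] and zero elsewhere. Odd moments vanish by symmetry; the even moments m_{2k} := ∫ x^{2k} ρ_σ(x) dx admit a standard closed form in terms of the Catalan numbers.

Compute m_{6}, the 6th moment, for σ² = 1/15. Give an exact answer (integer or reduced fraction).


By the scaled semicircle moment identity, m_{2k} = σ^{2k} · C_k with k = 3.
C_3 = (1/(k+1)) · C(2k, k) = (1/4) · C(6, 3) = (1/4) · 20 = 5.
σ^{2k} = (σ²)^k = (1/15)^3 = 1/3375.

Therefore m_{6} = σ^{6} · C_3 = (1/3375) · 5 = 1/675.


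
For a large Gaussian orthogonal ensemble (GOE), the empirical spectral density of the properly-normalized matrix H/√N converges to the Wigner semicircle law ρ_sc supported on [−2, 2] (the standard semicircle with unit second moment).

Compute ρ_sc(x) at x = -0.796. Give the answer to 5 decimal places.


ρ_sc(x) = (1/(2π)) √(4 − x²). With x = -0.796:
  4 − x² = 4 − (-0.796)² = 4 − 0.633616 = 3.366384.
  √(4 − x²) = 1.834771.
  1/(2π) = 0.159155.
  ρ_sc(-0.796) = 0.159155 · 1.834771 = 0.292013.

Rounded to 5 decimal places: ρ_sc(-0.796) ≈ 0.29201.


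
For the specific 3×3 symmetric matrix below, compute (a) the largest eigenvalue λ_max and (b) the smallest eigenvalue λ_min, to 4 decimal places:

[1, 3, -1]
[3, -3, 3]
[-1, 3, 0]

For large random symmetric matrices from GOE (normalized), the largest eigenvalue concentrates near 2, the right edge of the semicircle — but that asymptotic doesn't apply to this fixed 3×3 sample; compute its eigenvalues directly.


Since M is real symmetric, all three eigenvalues are real; they are the roots of det(λI − M) = λ³ − (tr M) λ² + s λ − det M, where s is the sum of the principal 2×2 minors.
tr M = 1 + (-3) + 0 = -2.
s = (1·(-3) − 3²) + (1·0 − (-1)²) + ((-3)·0 − 3²) = -12 + (-1) + (-9) = -22.
det M (expand along row 1) = 1·(-9) − 3·3 + (-1)·6 = -24.
Characteristic polynomial: λ³ + 2λ² − 22λ + 24 = 0.
Substitute λ = y + (tr M)/3 = y − 0.666667 to remove the quadratic term: y³ + p·y + q = 0 with p = s − (tr M)²/3 = -23.333333 and q = −2(tr M)³/27 + (tr M)·s/3 − det M = 39.259259.
Three real roots ⇒ use the trigonometric (Viète) form: r = 2√(−p/3) = 5.577734, φ = arccos(3q/(p·r)) = arccos(-0.904959) = 2.702079 rad.
y_k = r·cos(φ/3 − 2πk/3) for k = 0, 1, 2 gives y = 3.464146, 2.053836, -5.517981.
λ_k = y_k − 0.666667 gives λ = 2.7975, 1.3872, -6.1846 (check: the sum is -2.0000 = tr M).

Hence λ_max = 2.7975 and λ_min = -6.1846.


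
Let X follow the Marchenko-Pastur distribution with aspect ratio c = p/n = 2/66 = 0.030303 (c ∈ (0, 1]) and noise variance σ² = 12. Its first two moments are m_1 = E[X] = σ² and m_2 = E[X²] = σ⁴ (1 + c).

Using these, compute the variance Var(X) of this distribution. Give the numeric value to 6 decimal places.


m_1 = E[X] = σ² = 12, so m_1² = 144.
m_2 = E[X²] = σ⁴ (1 + c) = 144 · (1 + 0.030303) = 144 · 1.030303 = 148.363636.
(Note m_2 − m_1² simplifies to c · σ⁴ = 0.030303 · 144.)

Var(X) = m_2 − m_1² = 148.363636 − 144 = 4.363636.


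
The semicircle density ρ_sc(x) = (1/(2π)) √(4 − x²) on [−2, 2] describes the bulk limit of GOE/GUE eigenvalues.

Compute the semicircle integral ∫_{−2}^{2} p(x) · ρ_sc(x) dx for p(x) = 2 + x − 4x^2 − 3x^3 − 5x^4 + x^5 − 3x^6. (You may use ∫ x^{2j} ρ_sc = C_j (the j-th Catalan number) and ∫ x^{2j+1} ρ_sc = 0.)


Write p(x) = Σ a_i x^i, split into monomials and integrate each against ρ_sc separately.
Using ∫ x^{2j} ρ_sc = C_j = (1/(j+1)) C(2j, j) (Catalan numbers) and ∫ x^{2j+1} ρ_sc = 0 (odd monomials vanish by symmetry):
  i = 0 (even): a_0 · C_{0} = 2 · 1 = 2
  i = 1 (odd): ∫ x^1 ρ_sc = 0 (vanishes)
  i = 2 (even): a_2 · C_{1} = -4 · 1 = -4
  i = 3 (odd): ∫ x^3 ρ_sc = 0 (vanishes)
  i = 4 (even): a_4 · C_{2} = -5 · 2 = -10
  i = 5 (odd): ∫ x^5 ρ_sc = 0 (vanishes)
  i = 6 (even): a_6 · C_{3} = -3 · 5 = -15

Summing the contributions: ∫_{−2}^{2} p(x) ρ_sc(x) dx = 2 + (-4) + (-10) + (-15) = -27.


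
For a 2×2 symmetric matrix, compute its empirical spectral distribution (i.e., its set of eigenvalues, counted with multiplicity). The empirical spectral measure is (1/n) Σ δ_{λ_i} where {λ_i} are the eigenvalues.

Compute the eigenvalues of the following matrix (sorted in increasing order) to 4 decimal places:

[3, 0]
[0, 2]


Since M is real symmetric, both eigenvalues are real; they are the roots of det(λI − M) = λ² − (tr M) λ + det M.
tr M = 3 + 2 = 5.
det M = 3·2 − 0² = 6 − 0 = 6.
Characteristic polynomial: λ² − 5λ + 6 = 0.
Discriminant Δ = (tr M)² − 4·det M = 25 − 24 = 1; √Δ = 1.000000.
λ = (tr M ± √Δ)/2 = (5 ± 1.000000)/2, giving (tr M − √Δ)/2 = 2.0000 and (tr M + √Δ)/2 = 3.0000.

Eigenvalues sorted in increasing order: [2.0000, 3.0000].


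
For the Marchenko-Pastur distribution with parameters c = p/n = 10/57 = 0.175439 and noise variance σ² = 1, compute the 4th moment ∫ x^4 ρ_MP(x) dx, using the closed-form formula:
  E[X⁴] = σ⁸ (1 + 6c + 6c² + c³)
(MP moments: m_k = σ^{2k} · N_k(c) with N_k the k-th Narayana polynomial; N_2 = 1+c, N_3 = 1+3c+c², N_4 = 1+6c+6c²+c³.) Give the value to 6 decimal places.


E[X⁴] = σ⁸ (1 + 6c + 6c² + c³) (fourth MP moment). With σ² = 1 (so σ⁸ = 1) and c = 10/57 = 0.175439: E[X⁴] = 1 · (1 + 6·0.175439 + 6·(0.175439)² + (0.175439)³) = 1 · 2.242704.

So E[X^4] = 2.242704.


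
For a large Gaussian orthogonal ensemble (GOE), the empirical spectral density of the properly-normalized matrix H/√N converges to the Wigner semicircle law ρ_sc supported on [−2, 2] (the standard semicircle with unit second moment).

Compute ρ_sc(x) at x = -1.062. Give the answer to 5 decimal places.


ρ_sc(x) = (1/(2π)) √(4 − x²). With x = -1.062:
  4 − x² = 4 − (-1.062)² = 4 − 1.127844 = 2.872156.
  √(4 − x²) = 1.694744.
  1/(2π) = 0.159155.
  ρ_sc(-1.062) = 0.159155 · 1.694744 = 0.269727.

Rounded to 5 decimal places: ρ_sc(-1.062) ≈ 0.26973.


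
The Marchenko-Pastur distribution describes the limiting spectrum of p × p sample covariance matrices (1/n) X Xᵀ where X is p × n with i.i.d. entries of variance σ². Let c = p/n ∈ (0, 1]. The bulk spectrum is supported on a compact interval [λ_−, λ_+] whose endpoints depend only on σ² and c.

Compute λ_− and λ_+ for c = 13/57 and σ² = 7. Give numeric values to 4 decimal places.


c = 13/57 = 0.228070; √c = 0.477567.
λ_− = σ² (1 − √c)² = 7 · (1 − 0.477567)² = 7 · (0.522433)² = 1.910554.
λ_+ = σ² (1 + √c)² = 7 · (1 + 0.477567)² = 7 · (1.477567)² = 15.282428.

Rounded to 4 decimal places: λ_− ≈ 1.9106, λ_+ ≈ 15.2824.


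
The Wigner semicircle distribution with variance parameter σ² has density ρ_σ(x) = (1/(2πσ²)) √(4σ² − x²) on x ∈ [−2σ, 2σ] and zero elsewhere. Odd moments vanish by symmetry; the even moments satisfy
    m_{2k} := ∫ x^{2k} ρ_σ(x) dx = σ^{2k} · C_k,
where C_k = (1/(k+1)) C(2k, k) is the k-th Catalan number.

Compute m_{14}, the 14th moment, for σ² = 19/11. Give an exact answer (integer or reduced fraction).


By the scaled semicircle moment identity, m_{2k} = σ^{2k} · C_k with k = 7.
C_7 = (1/(k+1)) · C(2k, k) = (1/8) · C(14, 7) = (1/8) · 3432 = 429.
σ^{2k} = (σ²)^k = (19/11)^7 = 893871739/19487171.

Therefore m_{14} = σ^{14} · C_7 = (893871739/19487171) · 429 = 34860997821/1771561.


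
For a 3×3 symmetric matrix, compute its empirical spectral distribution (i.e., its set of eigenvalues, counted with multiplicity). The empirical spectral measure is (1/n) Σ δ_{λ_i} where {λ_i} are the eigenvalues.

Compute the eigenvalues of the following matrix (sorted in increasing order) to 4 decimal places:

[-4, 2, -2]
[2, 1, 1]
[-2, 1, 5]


Since M is real symmetric, all three eigenvalues are real; they are the roots of det(λI − M) = λ³ − (tr M) λ² + s λ − det M, where s is the sum of the principal 2×2 minors.
tr M = -4 + 1 + 5 = 2.
s = ((-4)·1 − 2²) + ((-4)·5 − (-2)²) + (1·5 − 1²) = -8 + (-24) + 4 = -28.
det M (expand along row 1) = (-4)·4 − 2·12 + (-2)·4 = -48.
Characteristic polynomial: λ³ − 2λ² − 28λ + 48 = 0.
Substitute λ = y + (tr M)/3 = y + 0.666667 to remove the quadratic term: y³ + p·y + q = 0 with p = s − (tr M)²/3 = -29.333333 and q = −2(tr M)³/27 + (tr M)·s/3 − det M = 28.740741.
Three real roots ⇒ use the trigonometric (Viète) form: r = 2√(−p/3) = 6.253888, φ = arccos(3q/(p·r)) = arccos(-0.470011) = 2.060099 rad.
y_k = r·cos(φ/3 − 2πk/3) for k = 0, 1, 2 gives y = 4.836397, 1.015499, -5.851896.
λ_k = y_k + 0.666667 gives λ = 5.5031, 1.6822, -5.1852 (check: the sum is 2.0000 = tr M).

Eigenvalues sorted in increasing order: [-5.1852, 1.6822, 5.5031].


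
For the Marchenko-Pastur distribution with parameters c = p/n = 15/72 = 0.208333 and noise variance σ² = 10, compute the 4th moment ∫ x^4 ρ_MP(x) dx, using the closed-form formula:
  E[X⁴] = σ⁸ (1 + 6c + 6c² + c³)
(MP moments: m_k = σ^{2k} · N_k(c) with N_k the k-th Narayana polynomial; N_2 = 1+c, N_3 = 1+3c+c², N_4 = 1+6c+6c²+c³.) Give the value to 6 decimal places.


E[X⁴] = σ⁸ (1 + 6c + 6c² + c³) (fourth MP moment). With σ² = 10 (so σ⁸ = 10000) and c = 15/72 = 0.208333: E[X⁴] = 10000 · (1 + 6·0.208333 + 6·(0.208333)² + (0.208333)³) = 10000 · 2.519459.

So E[X^4] = 25194.589120.


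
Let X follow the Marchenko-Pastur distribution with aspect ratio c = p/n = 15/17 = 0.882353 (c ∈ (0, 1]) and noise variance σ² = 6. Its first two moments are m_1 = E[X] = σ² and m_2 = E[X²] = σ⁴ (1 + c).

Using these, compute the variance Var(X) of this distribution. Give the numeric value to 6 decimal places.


m_1 = E[X] = σ² = 6, so m_1² = 36.
m_2 = E[X²] = σ⁴ (1 + c) = 36 · (1 + 0.882353) = 36 · 1.882353 = 67.764706.
(Note m_2 − m_1² simplifies to c · σ⁴ = 0.882353 · 36.)

Var(X) = m_2 − m_1² = 67.764706 − 36 = 31.764706.


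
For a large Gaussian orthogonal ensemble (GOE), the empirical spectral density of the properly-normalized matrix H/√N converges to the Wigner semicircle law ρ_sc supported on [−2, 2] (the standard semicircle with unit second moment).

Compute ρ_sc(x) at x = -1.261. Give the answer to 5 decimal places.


ρ_sc(x) = (1/(2π)) √(4 − x²). With x = -1.261:
  4 − x² = 4 − (-1.261)² = 4 − 1.590121 = 2.409879.
  √(4 − x²) = 1.552378.
  1/(2π) = 0.159155.
  ρ_sc(-1.261) = 0.159155 · 1.552378 = 0.247069.

Rounded to 5 decimal places: ρ_sc(-1.261) ≈ 0.24707.


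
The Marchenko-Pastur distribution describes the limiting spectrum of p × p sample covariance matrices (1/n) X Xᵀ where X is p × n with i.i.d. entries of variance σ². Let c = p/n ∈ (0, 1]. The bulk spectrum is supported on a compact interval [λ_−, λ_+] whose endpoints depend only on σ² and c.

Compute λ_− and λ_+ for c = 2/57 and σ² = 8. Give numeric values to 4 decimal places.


c = 2/57 = 0.035088; √c = 0.187317.
λ_− = σ² (1 − √c)² = 8 · (1 − 0.187317)² = 8 · (0.812683)² = 5.283627.
λ_+ = σ² (1 + √c)² = 8 · (1 + 0.187317)² = 8 · (1.187317)² = 11.277776.

Rounded to 4 decimal places: λ_− ≈ 5.2836, λ_+ ≈ 11.2778.


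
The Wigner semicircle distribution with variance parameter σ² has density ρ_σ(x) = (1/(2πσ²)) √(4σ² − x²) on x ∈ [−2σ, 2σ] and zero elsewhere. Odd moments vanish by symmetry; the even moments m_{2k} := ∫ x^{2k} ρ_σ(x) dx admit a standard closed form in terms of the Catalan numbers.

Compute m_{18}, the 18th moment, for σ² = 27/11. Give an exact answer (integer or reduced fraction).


By the scaled semicircle moment identity, m_{2k} = σ^{2k} · C_k with k = 9.
C_9 = (1/(k+1)) · C(2k, k) = (1/10) · C(18, 9) = (1/10) · 48620 = 4862.
σ^{2k} = (σ²)^k = (27/11)^9 = 7625597484987/2357947691.

Therefore m_{18} = σ^{18} · C_9 = (7625597484987/2357947691) · 4862 = 3370514088364254/214358881.


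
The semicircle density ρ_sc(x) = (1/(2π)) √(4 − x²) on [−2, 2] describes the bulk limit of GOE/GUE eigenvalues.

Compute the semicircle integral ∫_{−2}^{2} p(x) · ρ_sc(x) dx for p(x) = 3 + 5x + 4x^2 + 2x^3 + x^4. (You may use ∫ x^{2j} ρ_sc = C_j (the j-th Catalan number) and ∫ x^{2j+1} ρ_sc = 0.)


Write p(x) = Σ a_i x^i, split into monomials and integrate each against ρ_sc separately.
Using ∫ x^{2j} ρ_sc = C_j = (1/(j+1)) C(2j, j) (Catalan numbers) and ∫ x^{2j+1} ρ_sc = 0 (odd monomials vanish by symmetry):
  i = 0 (even): a_0 · C_{0} = 3 · 1 = 3
  i = 1 (odd): ∫ x^1 ρ_sc = 0 (vanishes)
  i = 2 (even): a_2 · C_{1} = 4 · 1 = 4
  i = 3 (odd): ∫ x^3 ρ_sc = 0 (vanishes)
  i = 4 (even): a_4 · C_{2} = 1 · 2 = 2

Summing the contributions: ∫_{−2}^{2} p(x) ρ_sc(x) dx = 3 + 4 + 2 = 9.


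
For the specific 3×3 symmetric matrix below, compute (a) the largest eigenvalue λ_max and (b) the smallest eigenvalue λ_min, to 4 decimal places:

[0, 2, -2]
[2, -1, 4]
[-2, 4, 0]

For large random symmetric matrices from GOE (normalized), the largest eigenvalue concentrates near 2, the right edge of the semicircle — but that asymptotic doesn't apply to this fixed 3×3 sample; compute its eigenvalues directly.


Since M is real symmetric, all three eigenvalues are real; they are the roots of det(λI − M) = λ³ − (tr M) λ² + s λ − det M, where s is the sum of the principal 2×2 minors.
tr M = 0 + (-1) + 0 = -1.
s = (0·(-1) − 2²) + (0·0 − (-2)²) + ((-1)·0 − 4²) = -4 + (-4) + (-16) = -24.
det M (expand along row 1) = 0·(-16) − 2·8 + (-2)·6 = -28.
Characteristic polynomial: λ³ + λ² − 24λ + 28 = 0.
Substitute λ = y + (tr M)/3 = y − 0.333333 to remove the quadratic term: y³ + p·y + q = 0 with p = s − (tr M)²/3 = -24.333333 and q = −2(tr M)³/27 + (tr M)·s/3 − det M = 36.074074.
Three real roots ⇒ use the trigonometric (Viète) form: r = 2√(−p/3) = 5.696002, φ = arccos(3q/(p·r)) = arccos(-0.780809) = 2.466756 rad.
y_k = r·cos(φ/3 − 2πk/3) for k = 0, 1, 2 gives y = 3.876546, 1.675953, -5.552499.
λ_k = y_k − 0.333333 gives λ = 3.5432, 1.3426, -5.8858 (check: the sum is -1.0000 = tr M).

Hence λ_max = 3.5432 and λ_min = -5.8858.


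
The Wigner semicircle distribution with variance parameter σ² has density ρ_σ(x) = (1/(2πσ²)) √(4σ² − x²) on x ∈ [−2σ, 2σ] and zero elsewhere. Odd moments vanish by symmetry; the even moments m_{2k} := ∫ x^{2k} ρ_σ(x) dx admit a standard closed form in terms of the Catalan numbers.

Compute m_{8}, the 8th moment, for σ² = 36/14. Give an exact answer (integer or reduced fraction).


By the scaled semicircle moment identity, m_{2k} = σ^{2k} · C_k with k = 4.
C_4 = (1/(k+1)) · C(2k, k) = (1/5) · C(8, 4) = (1/5) · 70 = 14.
σ^{2k} = (σ²)^k = (36/14)^4 = 104976/2401.

Therefore m_{8} = σ^{8} · C_4 = (104976/2401) · 14 = 209952/343.


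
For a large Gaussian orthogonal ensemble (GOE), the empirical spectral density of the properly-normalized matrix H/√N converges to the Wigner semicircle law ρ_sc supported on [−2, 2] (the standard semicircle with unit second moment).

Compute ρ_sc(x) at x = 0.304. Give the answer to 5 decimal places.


ρ_sc(x) = (1/(2π)) √(4 − x²). With x = 0.304:
  4 − x² = 4 − (0.304)² = 4 − 0.092416 = 3.907584.
  √(4 − x²) = 1.976761.
  1/(2π) = 0.159155.
  ρ_sc(0.304) = 0.159155 · 1.976761 = 0.314611.

Rounded to 5 decimal places: ρ_sc(0.304) ≈ 0.31461.


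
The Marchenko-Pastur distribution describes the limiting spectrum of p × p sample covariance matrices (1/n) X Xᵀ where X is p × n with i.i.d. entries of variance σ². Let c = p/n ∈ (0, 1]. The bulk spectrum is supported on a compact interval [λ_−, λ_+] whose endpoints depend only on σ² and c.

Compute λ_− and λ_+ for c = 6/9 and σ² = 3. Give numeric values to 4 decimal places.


c = 6/9 = 0.666667; √c = 0.816497.
λ_− = σ² (1 − √c)² = 3 · (1 − 0.816497)² = 3 · (0.183503)² = 0.101021.
λ_+ = σ² (1 + √c)² = 3 · (1 + 0.816497)² = 3 · (1.816497)² = 9.898979.

Rounded to 4 decimal places: λ_− ≈ 0.1010, λ_+ ≈ 9.8990.


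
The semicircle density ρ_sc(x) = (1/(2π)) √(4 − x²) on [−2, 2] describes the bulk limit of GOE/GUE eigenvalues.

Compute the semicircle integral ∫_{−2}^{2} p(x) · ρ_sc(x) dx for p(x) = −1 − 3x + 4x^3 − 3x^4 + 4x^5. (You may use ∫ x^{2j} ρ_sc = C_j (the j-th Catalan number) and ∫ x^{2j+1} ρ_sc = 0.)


Write p(x) = Σ a_i x^i, split into monomials and integrate each against ρ_sc separately.
Using ∫ x^{2j} ρ_sc = C_j = (1/(j+1)) C(2j, j) (Catalan numbers) and ∫ x^{2j+1} ρ_sc = 0 (odd monomials vanish by symmetry):
  i = 0 (even): a_0 · C_{0} = -1 · 1 = -1
  i = 1 (odd): ∫ x^1 ρ_sc = 0 (vanishes)
  i = 3 (odd): ∫ x^3 ρ_sc = 0 (vanishes)
  i = 4 (even): a_4 · C_{2} = -3 · 2 = -6
  i = 5 (odd): ∫ x^5 ρ_sc = 0 (vanishes)

Summing the contributions: ∫_{−2}^{2} p(x) ρ_sc(x) dx = (-1) + (-6) = -7.


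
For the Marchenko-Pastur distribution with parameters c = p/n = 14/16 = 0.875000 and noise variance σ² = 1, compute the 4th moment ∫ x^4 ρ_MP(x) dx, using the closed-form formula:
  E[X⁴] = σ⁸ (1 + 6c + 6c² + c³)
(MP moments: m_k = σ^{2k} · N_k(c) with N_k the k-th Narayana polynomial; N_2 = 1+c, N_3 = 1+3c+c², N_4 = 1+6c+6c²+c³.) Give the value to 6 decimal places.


E[X⁴] = σ⁸ (1 + 6c + 6c² + c³) (fourth MP moment). With σ² = 1 (so σ⁸ = 1) and c = 14/16 = 0.875000: E[X⁴] = 1 · (1 + 6·0.875000 + 6·(0.875000)² + (0.875000)³) = 1 · 11.513672.

So E[X^4] = 11.513672.


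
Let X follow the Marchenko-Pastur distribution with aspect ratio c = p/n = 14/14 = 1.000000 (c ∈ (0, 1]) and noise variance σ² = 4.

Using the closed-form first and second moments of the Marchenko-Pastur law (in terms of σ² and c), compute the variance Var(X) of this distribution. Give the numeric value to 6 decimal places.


Recall the MP moments m_1 = E[X] = σ² and m_2 = E[X²] = σ⁴ (1 + c).
m_1 = E[X] = σ² = 4, so m_1² = 16.
m_2 = E[X²] = σ⁴ (1 + c) = 16 · (1 + 1.000000) = 16 · 2.000000 = 32.000000.
(Note m_2 − m_1² simplifies to c · σ⁴ = 1.000000 · 16.)

Var(X) = m_2 − m_1² = 32.000000 − 16 = 16.000000.


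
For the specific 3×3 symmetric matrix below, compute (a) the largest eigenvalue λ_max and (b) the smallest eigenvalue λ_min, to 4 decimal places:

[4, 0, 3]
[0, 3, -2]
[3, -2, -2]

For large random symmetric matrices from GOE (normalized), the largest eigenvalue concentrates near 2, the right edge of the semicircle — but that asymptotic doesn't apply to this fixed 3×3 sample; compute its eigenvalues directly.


Since M is real symmetric, all three eigenvalues are real; they are the roots of det(λI − M) = λ³ − (tr M) λ² + s λ − det M, where s is the sum of the principal 2×2 minors.
tr M = 4 + 3 + (-2) = 5.
s = (4·3 − 0²) + (4·(-2) − 3²) + (3·(-2) − (-2)²) = 12 + (-17) + (-10) = -15.
det M (expand along row 1) = 4·(-10) − 0·6 + 3·(-9) = -67.
Characteristic polynomial: λ³ − 5λ² − 15λ + 67 = 0.
Substitute λ = y + (tr M)/3 = y + 1.666667 to remove the quadratic term: y³ + p·y + q = 0 with p = s − (tr M)²/3 = -23.333333 and q = −2(tr M)³/27 + (tr M)·s/3 − det M = 32.740741.
Three real roots ⇒ use the trigonometric (Viète) form: r = 2√(−p/3) = 5.577734, φ = arccos(3q/(p·r)) = arccos(-0.754701) = 2.425995 rad.
y_k = r·cos(φ/3 − 2πk/3) for k = 0, 1, 2 gives y = 3.851228, 1.568576, -5.419804.
λ_k = y_k + 1.666667 gives λ = 5.5179, 3.2352, -3.7531 (check: the sum is 5.0000 = tr M).

Hence λ_max = 5.5179 and λ_min = -3.7531.
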